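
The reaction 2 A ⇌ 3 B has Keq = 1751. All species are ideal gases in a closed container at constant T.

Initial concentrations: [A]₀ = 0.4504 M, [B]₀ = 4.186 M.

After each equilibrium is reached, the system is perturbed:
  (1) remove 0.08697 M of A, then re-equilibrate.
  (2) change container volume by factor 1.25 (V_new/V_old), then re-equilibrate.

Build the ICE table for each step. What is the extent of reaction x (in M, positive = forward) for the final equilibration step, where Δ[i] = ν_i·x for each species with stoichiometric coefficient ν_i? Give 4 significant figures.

x = 0.00846 M

Q₀ = 361.6 vs Keq = 1751 ⇒ Q<K, forward
Step 1:
                    A           B
  Initial      0.4504       4.186
  Change      -0.2209      0.3314
  Equil        0.2295       4.517
  solve Keq expr → x = 0.1105; check Q = 1751
Then remove 0.08697 M of A.
Step 2:
                    A           B
  Initial      0.1425       4.517
  Change       0.0781     -0.1172
  Equil        0.2206         4.4
  solve Keq expr → x = -0.03905; check Q = 1751
Then change container volume by factor 1.25 (V_new/V_old).
Step 3:
                    A           B
  Initial      0.1765        3.52
  Change     -0.01692     0.02538
  Equil        0.1595       3.546
  solve Keq expr → x = 0.00846; check Q = 1751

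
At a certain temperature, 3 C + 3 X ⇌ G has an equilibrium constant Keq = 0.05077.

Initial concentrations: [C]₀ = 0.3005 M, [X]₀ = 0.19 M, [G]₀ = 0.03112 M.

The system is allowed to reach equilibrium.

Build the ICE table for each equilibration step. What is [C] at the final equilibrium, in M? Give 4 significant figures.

[C]_eq = 0.3936 M

Q₀ = 167.2 vs Keq = 0.05077 ⇒ Q>K, reverse
Step 1:
                    C           X           G
  Initial      0.3005        0.19     0.03112
  Change      0.09315     0.09315    -0.03105
  Equil        0.3936      0.2831  7.0304e-05
  solve Keq expr → x = -0.03105; check Q = 0.05077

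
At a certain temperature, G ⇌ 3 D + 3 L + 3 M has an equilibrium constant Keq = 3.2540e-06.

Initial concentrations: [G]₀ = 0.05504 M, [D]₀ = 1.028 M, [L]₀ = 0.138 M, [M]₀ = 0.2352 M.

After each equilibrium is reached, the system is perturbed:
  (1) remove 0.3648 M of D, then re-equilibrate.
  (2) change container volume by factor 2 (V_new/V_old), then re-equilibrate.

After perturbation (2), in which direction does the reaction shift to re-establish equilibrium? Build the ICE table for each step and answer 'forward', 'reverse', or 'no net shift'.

Q₀ = 6.7492e-04 vs Keq = 3.2540e-06 ⇒ Q>K, reverse
Step 1:
                   G          D          L          M
  I          0.05504      1.028      0.138     0.2352
  C          0.03004   -0.09011   -0.09011   -0.09011
  E          0.08508     0.9379    0.04789     0.1451
  solve Keq expr → x = -0.03004; check Q = 3.2540e-06
Then remove 0.3648 M of D.
Step 2:
                   G          D          L          M
  I          0.08508     0.5731    0.04789     0.1451
  C        -0.006017    0.01805    0.01805    0.01805
  E          0.07906     0.5911    0.06595     0.1631
  solve Keq expr → x = 0.006017; check Q = 3.2540e-06
Then change container volume by factor 2 (V_new/V_old).
Step 3:
                   G          D          L          M
  I          0.03953     0.2956    0.03297    0.08157
  C           -0.018      0.054      0.054      0.054
  E          0.02153     0.3496    0.08698     0.1356
  solve Keq expr → x = 0.018; check Q = 3.2540e-06

Direction: forward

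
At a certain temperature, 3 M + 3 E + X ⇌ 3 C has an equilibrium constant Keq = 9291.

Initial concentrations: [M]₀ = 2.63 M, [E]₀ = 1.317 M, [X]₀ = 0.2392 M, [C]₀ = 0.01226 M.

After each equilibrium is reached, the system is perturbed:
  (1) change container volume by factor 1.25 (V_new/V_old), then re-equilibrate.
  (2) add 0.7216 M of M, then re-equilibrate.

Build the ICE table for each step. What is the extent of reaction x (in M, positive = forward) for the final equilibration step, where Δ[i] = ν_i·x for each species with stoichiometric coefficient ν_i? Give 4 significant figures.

Q₀ = 1.8539e-07 vs Keq = 9291 ⇒ Q<K, forward
Step 1:
                   M          E          X          C
  Initial       2.63      1.317     0.2392    0.01226
  Change     -0.7175    -0.7175    -0.2392     0.7175
  Equil        1.912     0.5995 2.7758e-05     0.7298
  solve Keq expr → x = 0.2392; check Q = 9291
Then change container volume by factor 1.25 (V_new/V_old).
Step 2:
                   M          E          X          C
  Initial       1.53     0.4796 2.2206e-05     0.5838
  Change  9.5816e-05 9.5816e-05 3.1939e-05 -9.5816e-05
  Equil         1.53     0.4797 5.4145e-05     0.5837
  solve Keq expr → x = -3.1939e-05; check Q = 9291
Then add 0.7216 M of M.
Step 3:
                   M          E          X          C
  Initial      2.252     0.4797 5.4145e-05     0.5837
  Change  -1.1139e-04 -1.1139e-04 -3.7131e-05 1.1139e-04
  Equil        2.252     0.4796 1.7014e-05     0.5838
  solve Keq expr → x = 3.7131e-05; check Q = 9291

x = 3.7131e-05 M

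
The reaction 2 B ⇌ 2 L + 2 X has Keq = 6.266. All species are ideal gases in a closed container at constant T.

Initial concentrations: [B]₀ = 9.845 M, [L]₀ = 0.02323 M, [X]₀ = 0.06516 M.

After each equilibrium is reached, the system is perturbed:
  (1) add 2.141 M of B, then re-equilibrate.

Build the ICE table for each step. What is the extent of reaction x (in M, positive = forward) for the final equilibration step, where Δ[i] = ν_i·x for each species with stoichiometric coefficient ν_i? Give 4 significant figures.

Q₀ = 2.3639e-08 vs Keq = 6.266 ⇒ Q<K, forward
Step 1:
                  B         L         X
  Initial     9.845   0.02323   0.06516
  Change     -3.835     3.835     3.835
  Equil        6.01     3.858       3.9
  solve Keq expr → x = 1.917; check Q = 6.266
Then add 2.141 M of B.
Step 2:
                  B         L         X
  Initial     8.151     3.858       3.9
  Change    -0.4981    0.4981    0.4981
  Equil       7.653     4.356     4.398
  solve Keq expr → x = 0.2491; check Q = 6.266

x = 0.2491 M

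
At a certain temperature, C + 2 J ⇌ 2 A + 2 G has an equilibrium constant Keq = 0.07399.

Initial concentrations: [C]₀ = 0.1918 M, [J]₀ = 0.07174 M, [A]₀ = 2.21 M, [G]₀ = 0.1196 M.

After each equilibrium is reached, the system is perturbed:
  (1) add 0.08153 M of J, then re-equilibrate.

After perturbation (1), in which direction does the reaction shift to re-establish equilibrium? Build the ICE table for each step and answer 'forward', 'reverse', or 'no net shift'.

Direction: forward

Q₀ = 70.77 vs Keq = 0.07399 ⇒ Q>K, reverse
Step 1:
                  C         J         A         G
  init       0.1918   0.07174      2.21    0.1196
  Δ         0.05403    0.1081   -0.1081   -0.1081
  eq         0.2458    0.1798     2.102   0.01154
  solve Keq expr → x = -0.05403; check Q = 0.07399
Then add 0.08153 M of J.
Step 2:
                  C         J         A         G
  init       0.2458    0.2613     2.102   0.01154
  Δ       -0.002402 -0.004805  0.004805  0.004805
  eq         0.2434    0.2565     2.107   0.01634
  solve Keq expr → x = 0.002402; check Q = 0.07399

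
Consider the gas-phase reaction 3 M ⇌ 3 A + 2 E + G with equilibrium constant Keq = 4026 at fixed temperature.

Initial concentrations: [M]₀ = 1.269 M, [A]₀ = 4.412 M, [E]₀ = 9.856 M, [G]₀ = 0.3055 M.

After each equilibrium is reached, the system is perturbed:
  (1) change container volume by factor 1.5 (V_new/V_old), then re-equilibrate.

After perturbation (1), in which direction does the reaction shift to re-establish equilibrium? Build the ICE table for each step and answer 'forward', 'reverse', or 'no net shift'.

Q₀ = 1247 vs Keq = 4026 ⇒ Q<K, forward
Step 1:
                    M           A           E           G
  I             1.269       4.412       9.856      0.3055
  C            -0.266       0.266      0.1773     0.08867
  E             1.003       4.678       10.03      0.3942
  solve Keq expr → x = 0.08867; check Q = 4026
Then change container volume by factor 1.5 (V_new/V_old).
Step 2:
                    M           A           E           G
  I            0.6687       3.119       6.689      0.2628
  C           -0.1636      0.1636      0.1091     0.05455
  E             0.505       3.282       6.798      0.3173
  solve Keq expr → x = 0.05455; check Q = 4026

Direction: forward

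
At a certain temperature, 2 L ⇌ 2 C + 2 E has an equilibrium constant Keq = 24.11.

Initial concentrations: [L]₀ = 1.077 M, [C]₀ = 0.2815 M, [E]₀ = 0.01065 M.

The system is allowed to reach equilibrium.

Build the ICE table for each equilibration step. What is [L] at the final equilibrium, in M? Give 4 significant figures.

Q₀ = 7.7486e-06 vs Keq = 24.11 ⇒ Q<K, forward
Step 1:
                    L           C           E
  Initial       1.077      0.2815     0.01065
  Change      -0.8703      0.8703      0.8703
  Equil        0.2067       1.152       0.881
  solve Keq expr → x = 0.4352; check Q = 24.11

[L]_eq = 0.2067 M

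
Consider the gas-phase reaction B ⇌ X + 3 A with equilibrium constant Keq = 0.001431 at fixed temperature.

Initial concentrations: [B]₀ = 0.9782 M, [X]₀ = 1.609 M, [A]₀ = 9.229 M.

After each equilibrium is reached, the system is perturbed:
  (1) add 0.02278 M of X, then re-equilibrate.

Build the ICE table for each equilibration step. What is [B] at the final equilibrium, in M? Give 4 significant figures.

[B]_eq = 2.61 M

Q₀ = 1293 vs Keq = 0.001431 ⇒ Q>K, reverse
Step 1:
                  B         X         A
  Initial    0.9782     1.609     9.229
  Change      1.609    -1.609    -4.827
  Equil       2.587 4.3398e-05     4.402
  solve Keq expr → x = -1.609; check Q = 0.001431
Then add 0.02278 M of X.
Step 2:
                  B         X         A
  Initial     2.587   0.02282     4.402
  Change    0.02278  -0.02278  -0.06833
  Equil        2.61 4.5884e-05     4.334
  solve Keq expr → x = -0.02278; check Q = 0.001431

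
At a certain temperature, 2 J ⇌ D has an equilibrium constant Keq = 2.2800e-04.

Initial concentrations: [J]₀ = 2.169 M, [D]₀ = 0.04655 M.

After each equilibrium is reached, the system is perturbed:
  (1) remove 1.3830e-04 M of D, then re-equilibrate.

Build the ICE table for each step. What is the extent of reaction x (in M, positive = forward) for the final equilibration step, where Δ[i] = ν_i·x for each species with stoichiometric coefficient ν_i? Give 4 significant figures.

Q₀ = 0.009895 vs Keq = 2.2800e-04 ⇒ Q>K, reverse
Step 1:
                    J           D
  Initial       2.169     0.04655
  Change      0.09077    -0.04539
  Equil          2.26    0.001164
  solve Keq expr → x = -0.04539; check Q = 2.2800e-04
Then remove 1.3830e-04 M of D.
Step 2:
                    J           D
  Initial        2.26    0.001026
  Change  -2.7603e-04  1.3802e-04
  Equil         2.259    0.001164
  solve Keq expr → x = 1.3802e-04; check Q = 2.2800e-04

x = 1.3802e-04 M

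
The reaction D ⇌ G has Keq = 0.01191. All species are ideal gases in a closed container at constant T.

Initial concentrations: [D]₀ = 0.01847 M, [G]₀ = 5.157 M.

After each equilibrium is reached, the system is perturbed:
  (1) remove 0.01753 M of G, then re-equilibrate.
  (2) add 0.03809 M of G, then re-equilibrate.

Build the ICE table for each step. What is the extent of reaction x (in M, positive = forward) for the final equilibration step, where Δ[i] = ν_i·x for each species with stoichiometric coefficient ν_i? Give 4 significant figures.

Q₀ = 279.2 vs Keq = 0.01191 ⇒ Q>K, reverse
Step 1:
                    D           G
  init        0.01847       5.157
  Δ             5.096      -5.096
  eq            5.115     0.06091
  solve Keq expr → x = -5.096; check Q = 0.01191
Then remove 0.01753 M of G.
Step 2:
                    D           G
  init          5.115     0.04338
  Δ          -0.01732     0.01732
  eq            5.097     0.06071
  solve Keq expr → x = 0.01732; check Q = 0.01191
Then add 0.03809 M of G.
Step 3:
                    D           G
  init          5.097      0.0988
  Δ           0.03764    -0.03764
  eq            5.135     0.06116
  solve Keq expr → x = -0.03764; check Q = 0.01191

x = -0.03764 M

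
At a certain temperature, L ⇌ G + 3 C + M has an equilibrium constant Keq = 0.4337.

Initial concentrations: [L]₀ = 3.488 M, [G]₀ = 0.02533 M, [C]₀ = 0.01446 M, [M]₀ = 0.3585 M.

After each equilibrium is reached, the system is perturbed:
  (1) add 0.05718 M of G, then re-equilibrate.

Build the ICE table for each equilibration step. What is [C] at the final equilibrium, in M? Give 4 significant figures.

[C]_eq = 1.421 M

Q₀ = 7.8714e-09 vs Keq = 0.4337 ⇒ Q<K, forward
Step 1:
                  L         G         C         M
  I           3.488   0.02533   0.01446    0.3585
  C         -0.4801    0.4801      1.44    0.4801
  E           3.008    0.5054     1.455    0.8386
  solve Keq expr → x = 0.4801; check Q = 0.4337
Then add 0.05718 M of G.
Step 2:
                  L         G         C         M
  I           3.008    0.5626     1.455    0.8386
  C         0.01118  -0.01118  -0.03354  -0.01118
  E           3.019    0.5514     1.421    0.8274
  solve Keq expr → x = -0.01118; check Q = 0.4337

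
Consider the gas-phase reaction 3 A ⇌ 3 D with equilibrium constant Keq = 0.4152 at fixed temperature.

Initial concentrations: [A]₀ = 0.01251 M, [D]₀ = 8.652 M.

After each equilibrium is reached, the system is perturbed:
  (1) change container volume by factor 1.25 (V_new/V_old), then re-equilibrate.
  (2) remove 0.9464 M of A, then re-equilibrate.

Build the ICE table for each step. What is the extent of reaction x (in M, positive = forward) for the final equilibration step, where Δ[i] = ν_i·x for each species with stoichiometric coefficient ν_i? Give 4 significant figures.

Q₀ = 3.3081e+08 vs Keq = 0.4152 ⇒ Q>K, reverse
Step 1:
                   A          D
  I          0.01251      8.652
  C             4.95      -4.95
  E            4.962      3.702
  solve Keq expr → x = -1.65; check Q = 0.4152
Then change container volume by factor 1.25 (V_new/V_old).
Step 2:
                   A          D
  I             3.97      2.962
  C                0          0
  E             3.97      2.962
  solve Keq expr → x = 0; check Q = 0.4152
Then remove 0.9464 M of A.
Step 3:
                   A          D
  I            3.024      2.962
  C           0.4044    -0.4044
  E            3.428      2.557
  solve Keq expr → x = -0.1348; check Q = 0.4152

x = -0.1348 M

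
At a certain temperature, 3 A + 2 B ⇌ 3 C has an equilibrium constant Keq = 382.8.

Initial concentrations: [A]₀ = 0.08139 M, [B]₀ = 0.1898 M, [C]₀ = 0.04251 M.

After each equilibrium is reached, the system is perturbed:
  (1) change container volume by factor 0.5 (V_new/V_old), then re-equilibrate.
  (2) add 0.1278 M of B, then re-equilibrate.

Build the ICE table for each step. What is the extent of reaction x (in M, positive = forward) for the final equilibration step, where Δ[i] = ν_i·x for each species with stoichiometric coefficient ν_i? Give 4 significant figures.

Q₀ = 3.955 vs Keq = 382.8 ⇒ Q<K, forward
Step 1:
                   A          B          C
  I          0.08139     0.1898    0.04251
  C         -0.04212   -0.02808    0.04212
  E          0.03927     0.1617    0.08463
  solve Keq expr → x = 0.01404; check Q = 382.8
Then change container volume by factor 0.5 (V_new/V_old).
Step 2:
                   A          B          C
  I          0.07854     0.3234     0.1693
  C         -0.02119   -0.01412    0.02119
  E          0.05735     0.3093     0.1905
  solve Keq expr → x = 0.007062; check Q = 382.8
Then add 0.1278 M of B.
Step 3:
                   A          B          C
  I          0.05735     0.4371     0.1905
  C        -0.009167  -0.006111   0.009167
  E          0.04818      0.431     0.1996
  solve Keq expr → x = 0.003056; check Q = 382.8

x = 0.003056 M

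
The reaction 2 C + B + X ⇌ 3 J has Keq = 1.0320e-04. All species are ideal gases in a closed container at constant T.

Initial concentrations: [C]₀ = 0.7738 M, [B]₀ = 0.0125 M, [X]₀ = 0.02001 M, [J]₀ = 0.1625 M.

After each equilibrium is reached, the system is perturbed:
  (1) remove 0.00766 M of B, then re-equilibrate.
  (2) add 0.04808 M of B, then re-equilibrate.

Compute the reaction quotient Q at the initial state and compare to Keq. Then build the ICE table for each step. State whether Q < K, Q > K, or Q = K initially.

Q₀ = 28.65 vs Keq = 1.0320e-04 ⇒ Q>K, reverse
Step 1:
                    C           B           X           J
  init         0.7738      0.0125     0.02001      0.1625
  Δ            0.1036     0.05178     0.05178     -0.1553
  eq           0.8774     0.06428     0.07179    0.007157
  solve Keq expr → x = -0.05178; check Q = 1.0320e-04
Then remove 0.00766 M of B.
Step 2:
                    C           B           X           J
  init         0.8774     0.05662     0.07179    0.007157
  Δ        1.9230e-04  9.6148e-05  9.6148e-05 -2.8844e-04
  eq           0.8776     0.05672     0.07189    0.006869
  solve Keq expr → x = -9.6148e-05; check Q = 1.0320e-04
Then add 0.04808 M of B.
Step 3:
                    C           B           X           J
  init         0.8776      0.1048     0.07189    0.006869
  Δ         -0.001013 -5.0664e-04 -5.0664e-04     0.00152
  eq           0.8765      0.1043     0.07138    0.008388
  solve Keq expr → x = 5.0664e-04; check Q = 1.0320e-04

Q₀ = 28.65; Q > K (proceeds reverse)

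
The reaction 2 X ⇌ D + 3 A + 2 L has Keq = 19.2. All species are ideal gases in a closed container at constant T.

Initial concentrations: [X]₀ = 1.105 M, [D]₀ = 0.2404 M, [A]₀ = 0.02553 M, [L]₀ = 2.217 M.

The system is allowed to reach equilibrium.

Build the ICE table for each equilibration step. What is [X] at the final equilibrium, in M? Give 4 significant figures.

Q₀ = 1.6103e-05 vs Keq = 19.2 ⇒ Q<K, forward
Step 1:
                    X           D           A           L
  Initial       1.105      0.2404     0.02553       2.217
  Change      -0.6349      0.3175      0.9524      0.6349
  Equil        0.4701      0.5579      0.9779       2.852
  solve Keq expr → x = 0.3175; check Q = 19.2

[X]_eq = 0.4701 M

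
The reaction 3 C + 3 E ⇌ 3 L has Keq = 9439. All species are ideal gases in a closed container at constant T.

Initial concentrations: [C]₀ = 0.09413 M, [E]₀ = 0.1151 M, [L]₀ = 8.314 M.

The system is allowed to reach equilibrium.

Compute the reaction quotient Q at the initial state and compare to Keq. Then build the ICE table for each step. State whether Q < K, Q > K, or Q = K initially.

Q₀ = 4.5188e+08; Q > K (proceeds reverse)

Q₀ = 4.5188e+08 vs Keq = 9439 ⇒ Q>K, reverse
Step 1:
                  C         E         L
  Initial   0.09413    0.1151     8.314
  Change     0.5034    0.5034   -0.5034
  Equil      0.5975    0.6185     7.811
  solve Keq expr → x = -0.1678; check Q = 9439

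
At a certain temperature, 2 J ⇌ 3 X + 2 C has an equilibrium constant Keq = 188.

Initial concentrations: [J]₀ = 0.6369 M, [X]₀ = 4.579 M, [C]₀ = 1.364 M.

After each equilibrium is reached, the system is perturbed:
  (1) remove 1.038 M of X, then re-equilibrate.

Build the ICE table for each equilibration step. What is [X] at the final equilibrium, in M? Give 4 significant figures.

Q₀ = 440.4 vs Keq = 188 ⇒ Q>K, reverse
Step 1:
                   J          X          C
  init        0.6369      4.579      1.364
  Δ           0.1584    -0.2377    -0.1584
  eq          0.7953      4.341      1.206
  solve Keq expr → x = -0.07922; check Q = 188
Then remove 1.038 M of X.
Step 2:
                   J          X          C
  init        0.7953      3.303      1.206
  Δ          -0.1448     0.2172     0.1448
  eq          0.6505      3.521       1.35
  solve Keq expr → x = 0.07239; check Q = 188

[X]_eq = 3.521 M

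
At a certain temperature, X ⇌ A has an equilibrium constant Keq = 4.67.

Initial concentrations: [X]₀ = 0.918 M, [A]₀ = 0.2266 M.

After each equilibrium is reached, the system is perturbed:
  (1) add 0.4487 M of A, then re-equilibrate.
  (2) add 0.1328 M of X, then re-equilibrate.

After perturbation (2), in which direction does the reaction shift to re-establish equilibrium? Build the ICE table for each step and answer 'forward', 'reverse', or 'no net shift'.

Direction: forward

Q₀ = 0.2468 vs Keq = 4.67 ⇒ Q<K, forward
Step 1:
                   X          A
  init         0.918     0.2266
  Δ          -0.7161     0.7161
  eq          0.2019     0.9427
  solve Keq expr → x = 0.7161; check Q = 4.67
Then add 0.4487 M of A.
Step 2:
                   X          A
  init        0.2019      1.391
  Δ          0.07914   -0.07914
  eq           0.281      1.312
  solve Keq expr → x = -0.07914; check Q = 4.67
Then add 0.1328 M of X.
Step 3:
                   X          A
  init        0.4138      1.312
  Δ          -0.1094     0.1094
  eq          0.3044      1.422
  solve Keq expr → x = 0.1094; check Q = 4.67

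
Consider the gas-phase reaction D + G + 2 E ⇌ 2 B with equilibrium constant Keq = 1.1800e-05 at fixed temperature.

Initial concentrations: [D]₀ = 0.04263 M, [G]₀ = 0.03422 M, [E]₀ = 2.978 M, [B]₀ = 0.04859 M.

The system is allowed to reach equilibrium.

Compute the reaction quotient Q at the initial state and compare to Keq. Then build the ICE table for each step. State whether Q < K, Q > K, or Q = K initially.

Q₀ = 0.1825 vs Keq = 1.1800e-05 ⇒ Q>K, reverse
Step 1:
                   D          G          E          B
  init       0.04263    0.03422      2.978    0.04859
  Δ          0.02397    0.02397    0.04794   -0.04794
  eq          0.0666    0.05819      3.026 6.4710e-04
  solve Keq expr → x = -0.02397; check Q = 1.1800e-05

Q₀ = 0.1825; Q > K (proceeds reverse)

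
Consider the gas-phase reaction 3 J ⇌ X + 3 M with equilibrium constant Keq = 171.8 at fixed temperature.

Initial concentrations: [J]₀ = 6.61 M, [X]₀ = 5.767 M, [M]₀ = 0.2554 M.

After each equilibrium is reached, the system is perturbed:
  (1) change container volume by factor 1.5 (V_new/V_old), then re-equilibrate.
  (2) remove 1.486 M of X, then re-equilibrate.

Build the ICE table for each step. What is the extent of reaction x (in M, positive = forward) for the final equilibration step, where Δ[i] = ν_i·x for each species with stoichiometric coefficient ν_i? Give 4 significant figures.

x = 0.03078 M

Q₀ = 3.3267e-04 vs Keq = 171.8 ⇒ Q<K, forward
Step 1:
                   J          X          M
  init          6.61      5.767     0.2554
  Δ           -4.829       1.61      4.829
  eq           1.781      7.377      5.085
  solve Keq expr → x = 1.61; check Q = 171.8
Then change container volume by factor 1.5 (V_new/V_old).
Step 2:
                   J          X          M
  init         1.187      4.918       3.39
  Δ          -0.1128    0.03761     0.1128
  eq           1.074      4.955      3.503
  solve Keq expr → x = 0.03761; check Q = 171.8
Then remove 1.486 M of X.
Step 3:
                   J          X          M
  init         1.074      3.469      3.503
  Δ         -0.09233    0.03078    0.09233
  eq          0.9819        3.5      3.595
  solve Keq expr → x = 0.03078; check Q = 171.8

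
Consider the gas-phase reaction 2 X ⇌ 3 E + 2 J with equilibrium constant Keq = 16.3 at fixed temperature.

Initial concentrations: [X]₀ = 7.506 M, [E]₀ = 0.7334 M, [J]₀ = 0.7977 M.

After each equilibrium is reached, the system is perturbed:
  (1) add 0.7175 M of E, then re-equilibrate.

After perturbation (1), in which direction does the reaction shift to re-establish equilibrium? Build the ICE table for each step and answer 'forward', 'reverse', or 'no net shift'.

Q₀ = 0.004455 vs Keq = 16.3 ⇒ Q<K, forward
Step 1:
                   X          E          J
  Initial      7.506     0.7334     0.7977
  Change      -2.086      3.129      2.086
  Equil         5.42      3.862      2.883
  solve Keq expr → x = 1.043; check Q = 16.3
Then add 0.7175 M of E.
Step 2:
                   X          E          J
  Initial       5.42      4.579      2.883
  Change      0.2424    -0.3635    -0.2424
  Equil        5.663      4.216      2.641
  solve Keq expr → x = -0.1212; check Q = 16.3

Direction: reverse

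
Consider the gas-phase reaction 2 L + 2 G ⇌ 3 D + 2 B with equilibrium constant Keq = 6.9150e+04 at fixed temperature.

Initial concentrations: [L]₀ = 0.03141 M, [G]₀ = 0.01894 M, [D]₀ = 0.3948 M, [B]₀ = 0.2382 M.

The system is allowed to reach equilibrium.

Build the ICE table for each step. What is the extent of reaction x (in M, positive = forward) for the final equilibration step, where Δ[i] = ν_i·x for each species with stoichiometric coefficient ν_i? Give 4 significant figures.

x = 0.004182 M

Q₀ = 9866 vs Keq = 6.9150e+04 ⇒ Q<K, forward
Step 1:
                   L          G          D          B
  init       0.03141    0.01894     0.3948     0.2382
  Δ        -0.008363  -0.008363    0.01254   0.008363
  eq         0.02305    0.01058     0.4073     0.2466
  solve Keq expr → x = 0.004182; check Q = 6.9150e+04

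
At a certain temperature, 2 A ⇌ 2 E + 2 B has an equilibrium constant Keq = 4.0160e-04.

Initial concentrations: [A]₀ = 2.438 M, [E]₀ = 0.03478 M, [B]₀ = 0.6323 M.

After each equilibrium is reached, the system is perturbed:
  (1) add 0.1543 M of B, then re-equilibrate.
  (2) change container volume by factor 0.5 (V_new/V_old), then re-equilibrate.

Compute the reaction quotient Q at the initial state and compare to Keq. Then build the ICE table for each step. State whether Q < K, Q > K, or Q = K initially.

Q₀ = 8.1365e-05; Q < K (proceeds forward)

Q₀ = 8.1365e-05 vs Keq = 4.0160e-04 ⇒ Q<K, forward
Step 1:
                  A         E         B
  I           2.438   0.03478    0.6323
  C         -0.0371    0.0371    0.0371
  E           2.401   0.07188    0.6694
  solve Keq expr → x = 0.01855; check Q = 4.0160e-04
Then add 0.1543 M of B.
Step 2:
                  A         E         B
  I           2.401   0.07188    0.8237
  C         0.01228  -0.01228  -0.01228
  E           2.413    0.0596    0.8114
  solve Keq expr → x = -0.006139; check Q = 4.0160e-04
Then change container volume by factor 0.5 (V_new/V_old).
Step 3:
                  A         E         B
  I           4.826    0.1192     1.623
  C         0.05672  -0.05672  -0.05672
  E           4.883   0.06248     1.566
  solve Keq expr → x = -0.02836; check Q = 4.0160e-04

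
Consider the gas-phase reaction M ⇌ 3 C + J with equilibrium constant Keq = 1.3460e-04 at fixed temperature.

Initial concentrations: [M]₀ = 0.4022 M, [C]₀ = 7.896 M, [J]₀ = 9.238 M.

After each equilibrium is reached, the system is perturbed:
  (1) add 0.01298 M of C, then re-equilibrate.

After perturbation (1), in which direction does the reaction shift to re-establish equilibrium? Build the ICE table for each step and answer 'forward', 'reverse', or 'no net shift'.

Direction: reverse

Q₀ = 1.1307e+04 vs Keq = 1.3460e-04 ⇒ Q>K, reverse
Step 1:
                   M          C          J
  init        0.4022      7.896      9.238
  Δ            2.619     -7.857     -2.619
  eq           3.021    0.03946      6.619
  solve Keq expr → x = -2.619; check Q = 1.3460e-04
Then add 0.01298 M of C.
Step 2:
                   M          C          J
  init         3.021    0.05244      6.619
  Δ         0.004318   -0.01295  -0.004318
  eq           3.025    0.03949      6.615
  solve Keq expr → x = -0.004318; check Q = 1.3460e-04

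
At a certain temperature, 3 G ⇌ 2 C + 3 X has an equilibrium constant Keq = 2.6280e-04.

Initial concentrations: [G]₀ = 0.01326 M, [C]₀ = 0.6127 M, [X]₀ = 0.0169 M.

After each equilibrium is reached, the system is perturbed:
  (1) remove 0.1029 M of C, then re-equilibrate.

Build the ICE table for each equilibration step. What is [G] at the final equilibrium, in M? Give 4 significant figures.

[G]_eq = 0.02738 M

Q₀ = 0.7772 vs Keq = 2.6280e-04 ⇒ Q>K, reverse
Step 1:
                    G           C           X
  Initial     0.01326      0.6127      0.0169
  Change      0.01442   -0.009611    -0.01442
  Equil       0.02768      0.6031    0.002484
  solve Keq expr → x = -0.004805; check Q = 2.6280e-04
Then remove 0.1029 M of C.
Step 2:
                    G           C           X
  Initial     0.02768      0.5002    0.002484
  Change  -2.9877e-04  1.9918e-04  2.9877e-04
  Equil       0.02738      0.5004    0.002782
  solve Keq expr → x = 9.9592e-05; check Q = 2.6280e-04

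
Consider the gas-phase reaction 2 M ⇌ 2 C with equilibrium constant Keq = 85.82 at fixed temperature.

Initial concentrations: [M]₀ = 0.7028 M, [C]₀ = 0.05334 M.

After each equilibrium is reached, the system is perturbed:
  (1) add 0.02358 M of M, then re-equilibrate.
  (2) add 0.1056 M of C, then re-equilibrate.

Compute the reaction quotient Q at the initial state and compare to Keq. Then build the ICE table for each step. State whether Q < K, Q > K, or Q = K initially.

Q₀ = 0.00576 vs Keq = 85.82 ⇒ Q<K, forward
Step 1:
                  M         C
  I          0.7028   0.05334
  C         -0.6291    0.6291
  E         0.07367    0.6825
  solve Keq expr → x = 0.3146; check Q = 85.82
Then add 0.02358 M of M.
Step 2:
                  M         C
  I         0.09725    0.6825
  C        -0.02128   0.02128
  E         0.07597    0.7038
  solve Keq expr → x = 0.01064; check Q = 85.82
Then add 0.1056 M of C.
Step 3:
                  M         C
  I         0.07597    0.8094
  C         0.01029  -0.01029
  E         0.08626    0.7991
  solve Keq expr → x = -0.005144; check Q = 85.82

Q₀ = 0.00576; Q < K (proceeds forward)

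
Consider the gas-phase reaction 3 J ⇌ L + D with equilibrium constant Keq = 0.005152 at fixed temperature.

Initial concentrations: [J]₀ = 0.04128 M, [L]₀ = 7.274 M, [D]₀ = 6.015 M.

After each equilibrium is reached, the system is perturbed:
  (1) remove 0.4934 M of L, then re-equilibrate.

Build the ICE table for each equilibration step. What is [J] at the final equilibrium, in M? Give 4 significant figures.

Q₀ = 6.2200e+05 vs Keq = 0.005152 ⇒ Q>K, reverse
Step 1:
                  J         L         D
  I         0.04128     7.274     6.015
  C           11.39    -3.798    -3.798
  E           11.44     3.476     2.217
  solve Keq expr → x = -3.798; check Q = 0.005152
Then remove 0.4934 M of L.
Step 2:
                  J         L         D
  I           11.44     2.982     2.217
  C         -0.2928    0.0976    0.0976
  E           11.14      3.08     2.314
  solve Keq expr → x = 0.0976; check Q = 0.005152

[J]_eq = 11.14 M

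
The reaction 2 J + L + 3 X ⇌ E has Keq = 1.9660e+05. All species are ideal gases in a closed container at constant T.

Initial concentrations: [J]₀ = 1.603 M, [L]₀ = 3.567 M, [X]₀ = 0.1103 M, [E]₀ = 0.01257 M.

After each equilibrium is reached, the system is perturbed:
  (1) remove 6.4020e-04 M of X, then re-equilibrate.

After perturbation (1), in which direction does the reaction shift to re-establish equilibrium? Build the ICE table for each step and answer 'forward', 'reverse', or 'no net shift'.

Q₀ = 1.022 vs Keq = 1.9660e+05 ⇒ Q<K, forward
Step 1:
                   J          L          X          E
  I            1.603      3.567     0.1103    0.01257
  C         -0.07147   -0.03573    -0.1072    0.03573
  E            1.532      3.531   0.003096     0.0483
  solve Keq expr → x = 0.03573; check Q = 1.9660e+05
Then remove 6.4020e-04 M of X.
Step 2:
                   J          L          X          E
  I            1.532      3.531   0.002455     0.0483
  C       4.2336e-04 2.1168e-04 6.3504e-04 -2.1168e-04
  E            1.532      3.531    0.00309    0.04809
  solve Keq expr → x = -2.1168e-04; check Q = 1.9660e+05

Direction: reverse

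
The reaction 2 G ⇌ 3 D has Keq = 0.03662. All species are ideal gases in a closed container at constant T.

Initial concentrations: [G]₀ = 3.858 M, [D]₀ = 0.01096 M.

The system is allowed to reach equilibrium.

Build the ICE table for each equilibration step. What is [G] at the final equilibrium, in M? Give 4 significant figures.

Q₀ = 8.8452e-08 vs Keq = 0.03662 ⇒ Q<K, forward
Step 1:
                   G          D
  I            3.858    0.01096
  C          -0.4901     0.7352
  E            3.368     0.7461
  solve Keq expr → x = 0.2451; check Q = 0.03662

[G]_eq = 3.368 M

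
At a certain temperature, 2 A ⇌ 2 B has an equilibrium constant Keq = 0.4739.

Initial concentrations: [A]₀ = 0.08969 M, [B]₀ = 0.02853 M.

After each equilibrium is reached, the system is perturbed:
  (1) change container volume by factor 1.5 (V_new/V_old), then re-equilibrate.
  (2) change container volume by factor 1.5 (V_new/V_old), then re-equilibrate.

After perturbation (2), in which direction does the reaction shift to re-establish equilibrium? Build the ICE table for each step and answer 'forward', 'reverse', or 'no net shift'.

Q₀ = 0.1012 vs Keq = 0.4739 ⇒ Q<K, forward
Step 1:
                   A          B
  init       0.08969    0.02853
  Δ         -0.01967    0.01967
  eq         0.07002     0.0482
  solve Keq expr → x = 0.009836; check Q = 0.4739
Then change container volume by factor 1.5 (V_new/V_old).
Step 2:
                   A          B
  init       0.04668    0.03213
  Δ                0          0
  eq         0.04668    0.03213
  solve Keq expr → x = 0; check Q = 0.4739
Then change container volume by factor 1.5 (V_new/V_old).
Step 3:
                   A          B
  init       0.03112    0.02142
  Δ                0          0
  eq         0.03112    0.02142
  solve Keq expr → x = 0; check Q = 0.4739

Direction: no net shift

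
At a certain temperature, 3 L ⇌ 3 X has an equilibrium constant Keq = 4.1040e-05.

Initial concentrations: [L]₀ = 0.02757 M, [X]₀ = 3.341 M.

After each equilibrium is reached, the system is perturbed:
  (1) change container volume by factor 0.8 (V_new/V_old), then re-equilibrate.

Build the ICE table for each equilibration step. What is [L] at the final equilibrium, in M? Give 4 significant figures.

[L]_eq = 4.07 M

Q₀ = 1.7796e+06 vs Keq = 4.1040e-05 ⇒ Q>K, reverse
Step 1:
                   L          X
  I          0.02757      3.341
  C            3.229     -3.229
  E            3.256     0.1123
  solve Keq expr → x = -1.076; check Q = 4.1040e-05
Then change container volume by factor 0.8 (V_new/V_old).
Step 2:
                   L          X
  I             4.07     0.1404
  C                0          0
  E             4.07     0.1404
  solve Keq expr → x = 0; check Q = 4.1040e-05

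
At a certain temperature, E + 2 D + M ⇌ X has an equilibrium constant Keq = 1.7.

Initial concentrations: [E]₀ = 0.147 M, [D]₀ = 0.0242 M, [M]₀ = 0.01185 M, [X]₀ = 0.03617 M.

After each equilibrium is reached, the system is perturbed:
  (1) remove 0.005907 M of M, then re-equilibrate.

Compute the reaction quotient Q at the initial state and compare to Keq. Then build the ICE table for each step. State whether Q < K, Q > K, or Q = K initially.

Q₀ = 3.5455e+04; Q > K (proceeds reverse)

Q₀ = 3.5455e+04 vs Keq = 1.7 ⇒ Q>K, reverse
Step 1:
                    E           D           M           X
  Initial       0.147      0.0242     0.01185     0.03617
  Change      0.03603     0.07206     0.03603    -0.03603
  Equil         0.183     0.09626     0.04788  1.3806e-04
  solve Keq expr → x = -0.03603; check Q = 1.7
Then remove 0.005907 M of M.
Step 2:
                    E           D           M           X
  Initial       0.183     0.09626     0.04197  1.3806e-04
  Change   1.6887e-05  3.3775e-05  1.6887e-05 -1.6887e-05
  Equil         0.183      0.0963     0.04199  1.2117e-04
  solve Keq expr → x = -1.6887e-05; check Q = 1.7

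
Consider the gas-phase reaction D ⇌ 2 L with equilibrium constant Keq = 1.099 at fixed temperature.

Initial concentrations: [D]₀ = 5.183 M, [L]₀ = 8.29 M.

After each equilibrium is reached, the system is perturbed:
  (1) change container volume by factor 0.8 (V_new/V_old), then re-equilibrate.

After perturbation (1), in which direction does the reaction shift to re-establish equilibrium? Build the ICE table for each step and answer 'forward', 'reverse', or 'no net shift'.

Q₀ = 13.26 vs Keq = 1.099 ⇒ Q>K, reverse
Step 1:
                  D         L
  Initial     5.183      8.29
  Change      2.676    -5.351
  Equil       7.859     2.939
  solve Keq expr → x = -2.676; check Q = 1.099
Then change container volume by factor 0.8 (V_new/V_old).
Step 2:
                  D         L
  Initial     9.823     3.674
  Change      0.179    -0.358
  Equil          10     3.315
  solve Keq expr → x = -0.179; check Q = 1.099

Direction: reverse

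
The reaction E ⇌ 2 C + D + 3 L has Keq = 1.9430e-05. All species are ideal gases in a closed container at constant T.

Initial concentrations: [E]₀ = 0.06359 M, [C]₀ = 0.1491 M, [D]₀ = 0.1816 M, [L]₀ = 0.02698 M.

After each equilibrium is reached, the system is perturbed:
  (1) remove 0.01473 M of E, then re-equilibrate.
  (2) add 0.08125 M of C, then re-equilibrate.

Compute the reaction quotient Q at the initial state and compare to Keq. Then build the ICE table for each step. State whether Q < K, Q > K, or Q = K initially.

Q₀ = 1.2468e-06; Q < K (proceeds forward)

Q₀ = 1.2468e-06 vs Keq = 1.9430e-05 ⇒ Q<K, forward
Step 1:
                    E           C           D           L
  Initial     0.06359      0.1491      0.1816     0.02698
  Change     -0.01013     0.02026     0.01013     0.03039
  Equil       0.05346      0.1694      0.1917     0.05737
  solve Keq expr → x = 0.01013; check Q = 1.9430e-05
Then remove 0.01473 M of E.
Step 2:
                    E           C           D           L
  Initial     0.03873      0.1694      0.1917     0.05737
  Change     0.001481   -0.002962   -0.001481   -0.004442
  Equil       0.04021      0.1664      0.1903     0.05293
  solve Keq expr → x = -0.001481; check Q = 1.9430e-05
Then add 0.08125 M of C.
Step 3:
                    E           C           D           L
  Initial     0.04021      0.2477      0.1903     0.05293
  Change     0.003393   -0.006786   -0.003393    -0.01018
  Equil        0.0436      0.2409      0.1869     0.04275
  solve Keq expr → x = -0.003393; check Q = 1.9430e-05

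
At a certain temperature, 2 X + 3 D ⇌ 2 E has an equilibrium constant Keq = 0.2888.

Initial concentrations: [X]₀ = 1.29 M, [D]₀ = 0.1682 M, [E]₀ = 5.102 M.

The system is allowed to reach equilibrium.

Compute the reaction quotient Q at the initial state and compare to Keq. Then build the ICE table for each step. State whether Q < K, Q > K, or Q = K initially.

Q₀ = 3287; Q > K (proceeds reverse)

Q₀ = 3287 vs Keq = 0.2888 ⇒ Q>K, reverse
Step 1:
                    X           D           E
  init           1.29      0.1682       5.102
  Δ             1.231       1.846      -1.231
  eq            2.521       2.014       3.871
  solve Keq expr → x = -0.6153; check Q = 0.2888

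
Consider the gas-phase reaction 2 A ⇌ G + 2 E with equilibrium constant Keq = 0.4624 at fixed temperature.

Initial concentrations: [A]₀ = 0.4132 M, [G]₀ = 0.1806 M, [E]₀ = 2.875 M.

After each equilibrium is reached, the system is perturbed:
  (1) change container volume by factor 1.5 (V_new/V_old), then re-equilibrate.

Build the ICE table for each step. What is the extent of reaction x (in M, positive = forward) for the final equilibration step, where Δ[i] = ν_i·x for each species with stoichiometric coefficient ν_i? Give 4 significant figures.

Q₀ = 8.743 vs Keq = 0.4624 ⇒ Q>K, reverse
Step 1:
                    A           G           E
  Initial      0.4132      0.1806       2.875
  Change       0.2922     -0.1461     -0.2922
  Equil        0.7054     0.03449       2.583
  solve Keq expr → x = -0.1461; check Q = 0.4624
Then change container volume by factor 1.5 (V_new/V_old).
Step 2:
                    A           G           E
  Initial      0.4703       0.023       1.722
  Change     -0.01689    0.008445     0.01689
  Equil        0.4534     0.03144       1.739
  solve Keq expr → x = 0.008445; check Q = 0.4624

x = 0.008445 M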